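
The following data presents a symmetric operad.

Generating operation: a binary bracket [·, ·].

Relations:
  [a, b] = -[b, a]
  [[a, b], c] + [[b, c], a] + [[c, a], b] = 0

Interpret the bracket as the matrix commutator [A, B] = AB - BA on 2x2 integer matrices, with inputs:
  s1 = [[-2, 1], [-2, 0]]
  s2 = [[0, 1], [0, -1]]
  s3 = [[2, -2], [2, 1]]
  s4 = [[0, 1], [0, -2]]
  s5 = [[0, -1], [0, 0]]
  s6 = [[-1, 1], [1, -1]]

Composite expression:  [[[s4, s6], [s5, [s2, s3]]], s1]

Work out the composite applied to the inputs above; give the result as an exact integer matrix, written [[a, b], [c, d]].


[[8, 16], [48, -8]]

[s4, s6] = [[1, 2], [-2, -1]]
[s2, s3] = [[2, -3], [-2, -2]]
[s5, [s2, s3]] = [[2, 4], [0, -2]]
[[s4, s6], [s5, [s2, s3]]] = [[8, 0], [-8, -8]]
[[[s4, s6], [s5, [s2, s3]]], s1] = [[8, 16], [48, -8]]


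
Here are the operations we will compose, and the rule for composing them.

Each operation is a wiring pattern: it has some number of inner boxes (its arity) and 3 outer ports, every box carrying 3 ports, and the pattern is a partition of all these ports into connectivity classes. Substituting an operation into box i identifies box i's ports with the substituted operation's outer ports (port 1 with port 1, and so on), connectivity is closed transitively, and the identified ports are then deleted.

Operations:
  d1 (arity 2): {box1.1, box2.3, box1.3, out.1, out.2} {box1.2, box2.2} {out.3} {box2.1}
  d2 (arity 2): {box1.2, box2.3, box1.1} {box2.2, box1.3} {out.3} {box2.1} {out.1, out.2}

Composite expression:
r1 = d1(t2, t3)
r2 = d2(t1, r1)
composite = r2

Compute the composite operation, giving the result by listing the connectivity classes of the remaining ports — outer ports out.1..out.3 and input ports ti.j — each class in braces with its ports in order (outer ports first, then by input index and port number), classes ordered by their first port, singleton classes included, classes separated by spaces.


{out.1, out.2} {out.3} {t1.1, t1.2} {t1.3, t2.1, t2.3, t3.3} {t2.2, t3.2} {t3.1}

After gluing at d2, chains via deleted ports link the t-ports.
d1 over (t2, t3) gives {out.1, out.2, t2.1, t2.3, t3.3} {out.3} {t2.2, t3.2} {t3.1}, out.j being that stage's outer ports
d2 over (t1, t2, t3) gives {out.1, out.2} {out.3} {t1.1, t1.2} {t1.3, t2.1, t2.3, t3.3} {t2.2, t3.2} {t3.1}, out.j being that stage's outer ports


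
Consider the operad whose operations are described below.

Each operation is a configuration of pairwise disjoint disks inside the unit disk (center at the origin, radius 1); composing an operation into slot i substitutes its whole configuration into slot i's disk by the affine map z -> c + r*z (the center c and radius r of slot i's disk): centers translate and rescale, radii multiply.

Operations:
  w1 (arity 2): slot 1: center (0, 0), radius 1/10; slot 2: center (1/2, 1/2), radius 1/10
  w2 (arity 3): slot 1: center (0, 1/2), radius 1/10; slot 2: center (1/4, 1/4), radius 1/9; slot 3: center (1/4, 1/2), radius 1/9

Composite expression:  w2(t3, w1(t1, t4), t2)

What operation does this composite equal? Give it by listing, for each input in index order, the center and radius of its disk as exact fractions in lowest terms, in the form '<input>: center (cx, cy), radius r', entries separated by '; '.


t1: center (1/4, 1/4), radius 1/90; t2: center (1/4, 1/2), radius 1/9; t3: center (0, 1/2), radius 1/10; t4: center (11/36, 11/36), radius 1/90

Follow each t-input down from w2: c' goes to c + r*c', radius to r*r'.
input t3: composing its 1 substitution step yields center (0, 1/2), radius 1/10
input t1: composing its 2 substitution steps yields center (1/4, 1/4), radius 1/90
input t4: composing its 2 substitution steps yields center (11/36, 11/36), radius 1/90
input t2: composing its 1 substitution step yields center (1/4, 1/2), radius 1/9


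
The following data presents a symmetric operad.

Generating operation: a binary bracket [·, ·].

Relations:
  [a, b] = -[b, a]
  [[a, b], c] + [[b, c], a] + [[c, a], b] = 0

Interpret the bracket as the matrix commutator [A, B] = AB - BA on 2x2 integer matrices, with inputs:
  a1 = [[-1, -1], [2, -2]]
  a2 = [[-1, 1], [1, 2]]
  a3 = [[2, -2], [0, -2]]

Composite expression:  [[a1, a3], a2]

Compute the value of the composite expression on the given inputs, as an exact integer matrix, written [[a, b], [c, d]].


[[-6, 14], [-32, 6]]

[a1, a3] = [[4, 2], [8, -4]]
[[a1, a3], a2] = [[-6, 14], [-32, 6]]


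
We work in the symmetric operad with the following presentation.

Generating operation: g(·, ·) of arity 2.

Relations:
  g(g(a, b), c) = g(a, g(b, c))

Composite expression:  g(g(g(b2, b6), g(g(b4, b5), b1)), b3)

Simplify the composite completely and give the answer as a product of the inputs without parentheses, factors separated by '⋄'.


b2 ⋄ b6 ⋄ b4 ⋄ b5 ⋄ b1 ⋄ b3

Associativity of g dissolves the nesting; only the b-input order survives.
g(b2, b6) collapses to b2 ⋄ b6
g(b4, b5) collapses to b4 ⋄ b5
g(g(b4, b5), b1) collapses to b4 ⋄ b5 ⋄ b1
g(g(b2, b6), g(g(b4, b5), b1)) collapses to b2 ⋄ b6 ⋄ b4 ⋄ b5 ⋄ b1
g(g(g(b2, b6), g(g(b4, b5), b1)), b3) collapses to b2 ⋄ b6 ⋄ b4 ⋄ b5 ⋄ b1 ⋄ b3


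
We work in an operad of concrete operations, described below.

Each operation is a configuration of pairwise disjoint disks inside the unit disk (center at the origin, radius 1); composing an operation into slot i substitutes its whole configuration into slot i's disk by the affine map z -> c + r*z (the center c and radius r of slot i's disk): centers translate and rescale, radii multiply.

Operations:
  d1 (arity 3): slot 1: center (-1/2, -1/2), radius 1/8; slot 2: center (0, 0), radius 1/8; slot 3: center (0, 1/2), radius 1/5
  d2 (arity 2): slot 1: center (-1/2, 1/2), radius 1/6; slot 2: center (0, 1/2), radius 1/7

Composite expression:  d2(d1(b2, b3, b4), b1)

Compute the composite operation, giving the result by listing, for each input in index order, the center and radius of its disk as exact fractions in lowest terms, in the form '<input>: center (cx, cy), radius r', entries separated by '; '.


b1: center (0, 1/2), radius 1/7; b2: center (-7/12, 5/12), radius 1/48; b3: center (-1/2, 1/2), radius 1/48; b4: center (-1/2, 7/12), radius 1/30

Affine substitution under d2: radii multiply and b-centers shift.
b2: after 2 affine steps, its disk has center (-7/12, 5/12), radius 1/48
b3: after 2 affine steps, its disk has center (-1/2, 1/2), radius 1/48
b4: after 2 affine steps, its disk has center (-1/2, 7/12), radius 1/30
b1: after 1 affine step, its disk has center (0, 1/2), radius 1/7


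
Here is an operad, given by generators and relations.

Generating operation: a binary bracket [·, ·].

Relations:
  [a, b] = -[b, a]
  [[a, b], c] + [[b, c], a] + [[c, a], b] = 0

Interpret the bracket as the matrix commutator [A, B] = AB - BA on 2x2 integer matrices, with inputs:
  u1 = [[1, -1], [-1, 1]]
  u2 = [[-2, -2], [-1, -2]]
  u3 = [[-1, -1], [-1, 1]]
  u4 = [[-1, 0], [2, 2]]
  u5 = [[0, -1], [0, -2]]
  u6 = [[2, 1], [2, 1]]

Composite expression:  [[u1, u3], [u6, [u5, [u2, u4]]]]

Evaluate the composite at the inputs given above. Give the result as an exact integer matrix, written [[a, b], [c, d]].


[[40, 136], [136, -40]]


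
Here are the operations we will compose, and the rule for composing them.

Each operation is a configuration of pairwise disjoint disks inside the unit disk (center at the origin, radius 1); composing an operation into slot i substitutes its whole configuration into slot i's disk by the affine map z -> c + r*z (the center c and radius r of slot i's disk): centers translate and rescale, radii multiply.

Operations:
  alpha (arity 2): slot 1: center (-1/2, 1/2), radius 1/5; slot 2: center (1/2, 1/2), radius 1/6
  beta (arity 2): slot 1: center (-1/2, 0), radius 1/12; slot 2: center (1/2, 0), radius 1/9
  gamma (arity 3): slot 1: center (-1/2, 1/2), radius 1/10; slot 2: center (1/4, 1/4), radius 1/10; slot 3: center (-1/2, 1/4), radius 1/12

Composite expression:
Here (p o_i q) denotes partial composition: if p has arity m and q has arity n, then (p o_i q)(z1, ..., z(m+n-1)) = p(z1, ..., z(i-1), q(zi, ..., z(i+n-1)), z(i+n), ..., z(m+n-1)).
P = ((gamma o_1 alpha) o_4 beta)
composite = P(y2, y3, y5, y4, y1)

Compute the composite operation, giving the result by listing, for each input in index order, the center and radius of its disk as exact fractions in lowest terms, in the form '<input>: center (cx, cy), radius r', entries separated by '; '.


Each y-disk chains the slot maps above it in gamma; radii multiply.
tracing y2 down its 2-map path: center (-11/20, 11/20), radius 1/50
tracing y3 down its 2-map path: center (-9/20, 11/20), radius 1/60
tracing y5 down its 1-map path: center (1/4, 1/4), radius 1/10
tracing y4 down its 2-map path: center (-13/24, 1/4), radius 1/144
tracing y1 down its 2-map path: center (-11/24, 1/4), radius 1/108

y1: center (-11/24, 1/4), radius 1/108; y2: center (-11/20, 11/20), radius 1/50; y3: center (-9/20, 11/20), radius 1/60; y4: center (-13/24, 1/4), radius 1/144; y5: center (1/4, 1/4), radius 1/10


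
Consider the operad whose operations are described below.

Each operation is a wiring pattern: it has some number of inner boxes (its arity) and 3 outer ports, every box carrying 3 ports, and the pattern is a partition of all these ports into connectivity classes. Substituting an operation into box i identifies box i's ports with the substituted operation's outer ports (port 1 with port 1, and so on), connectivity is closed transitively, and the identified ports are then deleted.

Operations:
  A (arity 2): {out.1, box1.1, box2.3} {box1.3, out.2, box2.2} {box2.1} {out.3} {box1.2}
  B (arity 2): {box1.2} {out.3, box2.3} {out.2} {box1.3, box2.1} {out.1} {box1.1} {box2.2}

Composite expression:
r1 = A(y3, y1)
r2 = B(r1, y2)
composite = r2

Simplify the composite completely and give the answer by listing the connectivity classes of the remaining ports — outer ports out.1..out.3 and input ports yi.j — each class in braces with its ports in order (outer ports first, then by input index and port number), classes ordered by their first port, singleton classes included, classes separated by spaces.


Substituting into B glues patterns; closure does the rest.
stage A: inputs (y3, y1), connectivity {out.1, y1.3, y3.1} {out.2, y1.2, y3.3} {out.3} {y1.1} {y3.2}, out.j its boundary
stage B: inputs (y3, y1, y2), connectivity {out.1} {out.2} {out.3, y2.3} {y1.1} {y1.2, y3.3} {y1.3, y3.1} {y2.1} {y2.2} {y3.2}, out.j its boundary

{out.1} {out.2} {out.3, y2.3} {y1.1} {y1.2, y3.3} {y1.3, y3.1} {y2.1} {y2.2} {y3.2}


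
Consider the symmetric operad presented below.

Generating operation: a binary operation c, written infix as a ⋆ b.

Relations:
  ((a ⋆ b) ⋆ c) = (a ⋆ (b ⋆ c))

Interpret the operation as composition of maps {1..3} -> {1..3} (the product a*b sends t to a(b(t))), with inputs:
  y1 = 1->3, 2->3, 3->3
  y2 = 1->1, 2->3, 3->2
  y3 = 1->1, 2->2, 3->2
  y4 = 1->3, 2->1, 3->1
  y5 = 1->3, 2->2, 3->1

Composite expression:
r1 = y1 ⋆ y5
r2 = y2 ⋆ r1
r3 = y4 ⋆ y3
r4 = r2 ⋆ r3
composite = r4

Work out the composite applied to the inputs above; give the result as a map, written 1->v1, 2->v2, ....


(y1 ⋆ y5) = 1->3, 2->3, 3->3
(y2 ⋆ (y1 ⋆ y5)) = 1->2, 2->2, 3->2
(y4 ⋆ y3) = 1->3, 2->1, 3->1
((y2 ⋆ (y1 ⋆ y5)) ⋆ (y4 ⋆ y3)) = 1->2, 2->2, 3->2

1->2, 2->2, 3->2


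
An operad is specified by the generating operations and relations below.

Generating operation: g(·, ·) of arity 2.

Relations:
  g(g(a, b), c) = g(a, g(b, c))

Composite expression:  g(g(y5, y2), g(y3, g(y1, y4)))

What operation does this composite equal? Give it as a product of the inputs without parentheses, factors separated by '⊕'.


y5 ⊕ y2 ⊕ y3 ⊕ y1 ⊕ y4


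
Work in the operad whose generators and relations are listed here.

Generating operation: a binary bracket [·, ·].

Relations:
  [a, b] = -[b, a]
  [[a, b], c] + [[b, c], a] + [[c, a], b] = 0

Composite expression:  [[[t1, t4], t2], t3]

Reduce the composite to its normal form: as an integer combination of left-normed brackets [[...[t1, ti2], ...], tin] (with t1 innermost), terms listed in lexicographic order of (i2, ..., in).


[[[t1, t4], t2], t3]

In the tensor algebra, words opening t1 carry the t1-anchored form.
Composite bracket: [[[t1, t4], t2], t3]
Applying ab - ba throughout gives 8 signed words (2^3 = 8).
The t1-initial words carry the normal form:
  word t1t4t2t3 has sign +1, contributing +[[[t1, t4], t2], t3]


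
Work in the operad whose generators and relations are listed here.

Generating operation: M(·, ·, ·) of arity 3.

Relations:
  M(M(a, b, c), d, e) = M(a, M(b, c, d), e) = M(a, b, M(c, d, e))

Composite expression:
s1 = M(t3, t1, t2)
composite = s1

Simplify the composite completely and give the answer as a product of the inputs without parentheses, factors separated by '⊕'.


t3 ⊕ t1 ⊕ t2


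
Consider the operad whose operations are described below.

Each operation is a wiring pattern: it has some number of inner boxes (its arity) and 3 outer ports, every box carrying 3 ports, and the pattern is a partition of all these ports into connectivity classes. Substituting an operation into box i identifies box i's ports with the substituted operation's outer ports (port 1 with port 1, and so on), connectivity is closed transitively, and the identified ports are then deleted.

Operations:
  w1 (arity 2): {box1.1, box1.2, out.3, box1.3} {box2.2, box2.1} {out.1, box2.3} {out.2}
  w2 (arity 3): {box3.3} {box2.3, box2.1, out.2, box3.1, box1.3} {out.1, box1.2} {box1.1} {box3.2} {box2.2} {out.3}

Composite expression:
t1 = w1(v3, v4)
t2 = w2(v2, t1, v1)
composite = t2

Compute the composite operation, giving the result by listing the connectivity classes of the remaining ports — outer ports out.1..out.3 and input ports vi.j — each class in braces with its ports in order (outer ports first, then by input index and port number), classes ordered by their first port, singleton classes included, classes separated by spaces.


{out.1, v2.2} {out.2, v1.1, v2.3, v3.1, v3.2, v3.3, v4.3} {out.3} {v1.2} {v1.3} {v2.1} {v4.1, v4.2}


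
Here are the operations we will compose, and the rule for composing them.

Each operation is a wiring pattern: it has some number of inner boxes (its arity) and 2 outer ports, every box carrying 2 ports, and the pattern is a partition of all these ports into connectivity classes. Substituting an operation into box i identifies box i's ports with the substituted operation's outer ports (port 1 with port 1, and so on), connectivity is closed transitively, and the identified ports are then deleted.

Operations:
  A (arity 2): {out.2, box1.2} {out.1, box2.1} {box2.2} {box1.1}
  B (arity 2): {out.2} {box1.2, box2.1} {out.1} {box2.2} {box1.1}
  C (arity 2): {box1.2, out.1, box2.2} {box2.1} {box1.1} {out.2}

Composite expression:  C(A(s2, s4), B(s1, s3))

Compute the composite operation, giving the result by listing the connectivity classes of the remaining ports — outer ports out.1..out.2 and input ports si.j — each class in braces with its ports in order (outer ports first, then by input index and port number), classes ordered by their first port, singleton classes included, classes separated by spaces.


{out.1, s2.2} {out.2} {s1.1} {s1.2, s3.1} {s2.1} {s3.2} {s4.1} {s4.2}

Substituting into C glues patterns; closure does the rest.
through A, on inputs (s2, s4): {out.1, s4.1} {out.2, s2.2} {s2.1} {s4.2} (out.j = stage outer ports)
through B, on inputs (s1, s3): {out.1} {out.2} {s1.1} {s1.2, s3.1} {s3.2} (out.j = stage outer ports)
through C, on inputs (s2, s4, s1, s3): {out.1, s2.2} {out.2} {s1.1} {s1.2, s3.1} {s2.1} {s3.2} {s4.1} {s4.2} (out.j = stage outer ports)


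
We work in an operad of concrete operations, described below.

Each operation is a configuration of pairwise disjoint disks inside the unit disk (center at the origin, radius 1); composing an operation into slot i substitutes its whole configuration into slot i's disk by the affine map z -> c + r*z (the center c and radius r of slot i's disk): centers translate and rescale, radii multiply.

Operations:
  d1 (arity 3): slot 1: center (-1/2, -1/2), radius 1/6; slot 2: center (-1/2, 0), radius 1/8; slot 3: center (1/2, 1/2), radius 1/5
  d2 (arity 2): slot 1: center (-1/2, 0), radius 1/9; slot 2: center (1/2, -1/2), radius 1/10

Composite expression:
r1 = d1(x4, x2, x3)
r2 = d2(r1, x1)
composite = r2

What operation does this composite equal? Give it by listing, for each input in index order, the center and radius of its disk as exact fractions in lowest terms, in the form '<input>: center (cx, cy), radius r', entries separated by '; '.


x1: center (1/2, -1/2), radius 1/10; x2: center (-5/9, 0), radius 1/72; x3: center (-4/9, 1/18), radius 1/45; x4: center (-5/9, -1/18), radius 1/54


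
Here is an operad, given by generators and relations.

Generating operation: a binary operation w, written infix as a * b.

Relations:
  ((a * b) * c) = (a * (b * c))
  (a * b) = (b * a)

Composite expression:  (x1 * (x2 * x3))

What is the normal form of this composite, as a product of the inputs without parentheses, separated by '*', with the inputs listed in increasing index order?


x1 * x2 * x3


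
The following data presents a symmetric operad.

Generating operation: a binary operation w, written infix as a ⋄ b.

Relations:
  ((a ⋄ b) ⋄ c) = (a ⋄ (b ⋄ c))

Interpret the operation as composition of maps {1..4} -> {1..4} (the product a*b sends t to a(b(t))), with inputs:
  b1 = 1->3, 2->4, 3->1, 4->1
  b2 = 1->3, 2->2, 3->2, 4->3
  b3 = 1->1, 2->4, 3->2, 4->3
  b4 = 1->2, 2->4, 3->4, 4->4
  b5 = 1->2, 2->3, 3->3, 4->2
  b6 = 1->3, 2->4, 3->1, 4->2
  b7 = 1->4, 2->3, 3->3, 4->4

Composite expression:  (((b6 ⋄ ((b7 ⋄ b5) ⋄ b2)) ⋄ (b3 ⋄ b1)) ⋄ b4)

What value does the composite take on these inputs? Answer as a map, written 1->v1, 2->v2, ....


1->1, 2->1, 3->1, 4->1

(b7 ⋄ b5) = 1->3, 2->3, 3->3, 4->3
((b7 ⋄ b5) ⋄ b2) = 1->3, 2->3, 3->3, 4->3
(b6 ⋄ ((b7 ⋄ b5) ⋄ b2)) = 1->1, 2->1, 3->1, 4->1
(b3 ⋄ b1) = 1->2, 2->3, 3->1, 4->1
((b6 ⋄ ((b7 ⋄ b5) ⋄ b2)) ⋄ (b3 ⋄ b1)) = 1->1, 2->1, 3->1, 4->1
(((b6 ⋄ ((b7 ⋄ b5) ⋄ b2)) ⋄ (b3 ⋄ b1)) ⋄ b4) = 1->1, 2->1, 3->1, 4->1


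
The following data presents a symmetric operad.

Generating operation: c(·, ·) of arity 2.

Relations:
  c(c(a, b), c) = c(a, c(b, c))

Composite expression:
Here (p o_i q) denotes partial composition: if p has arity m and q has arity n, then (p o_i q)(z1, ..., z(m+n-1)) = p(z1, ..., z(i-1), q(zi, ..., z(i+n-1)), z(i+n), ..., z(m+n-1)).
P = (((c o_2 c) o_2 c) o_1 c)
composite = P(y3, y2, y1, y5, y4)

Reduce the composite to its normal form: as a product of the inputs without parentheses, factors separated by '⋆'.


y3 ⋆ y2 ⋆ y1 ⋆ y5 ⋆ y4

The c-tree's shape is irrelevant; the y-reading-order decides.
c(y3, y2) unparenthesizes to y3 ⋆ y2
c(y1, y5) unparenthesizes to y1 ⋆ y5
c(c(y1, y5), y4) unparenthesizes to y1 ⋆ y5 ⋆ y4
c(c(y3, y2), c(c(y1, y5), y4)) unparenthesizes to y3 ⋆ y2 ⋆ y1 ⋆ y5 ⋆ y4


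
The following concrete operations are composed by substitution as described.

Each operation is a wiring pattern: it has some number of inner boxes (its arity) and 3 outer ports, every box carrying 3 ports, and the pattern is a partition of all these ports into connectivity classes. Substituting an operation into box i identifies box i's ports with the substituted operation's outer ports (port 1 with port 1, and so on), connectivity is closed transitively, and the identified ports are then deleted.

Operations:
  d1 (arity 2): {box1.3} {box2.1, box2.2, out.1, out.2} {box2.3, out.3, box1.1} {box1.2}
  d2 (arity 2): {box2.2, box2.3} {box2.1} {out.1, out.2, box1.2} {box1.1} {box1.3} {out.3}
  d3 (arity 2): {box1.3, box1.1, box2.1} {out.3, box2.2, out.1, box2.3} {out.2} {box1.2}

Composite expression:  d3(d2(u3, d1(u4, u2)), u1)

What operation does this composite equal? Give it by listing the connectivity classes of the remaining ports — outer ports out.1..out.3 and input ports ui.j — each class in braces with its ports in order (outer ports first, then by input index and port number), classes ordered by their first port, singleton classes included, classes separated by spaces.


{out.1, out.3, u1.2, u1.3} {out.2} {u1.1, u3.2} {u2.1, u2.2, u2.3, u4.1} {u3.1} {u3.3} {u4.2} {u4.3}


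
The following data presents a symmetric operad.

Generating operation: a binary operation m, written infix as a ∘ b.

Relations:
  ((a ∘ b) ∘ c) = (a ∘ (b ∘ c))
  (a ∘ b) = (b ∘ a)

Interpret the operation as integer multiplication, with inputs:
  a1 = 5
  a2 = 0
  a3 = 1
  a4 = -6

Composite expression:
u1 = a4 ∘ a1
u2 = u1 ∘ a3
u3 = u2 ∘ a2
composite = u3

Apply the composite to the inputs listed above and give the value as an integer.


(a4 ∘ a1) = -30
((a4 ∘ a1) ∘ a3) = -30
(((a4 ∘ a1) ∘ a3) ∘ a2) = 0

0


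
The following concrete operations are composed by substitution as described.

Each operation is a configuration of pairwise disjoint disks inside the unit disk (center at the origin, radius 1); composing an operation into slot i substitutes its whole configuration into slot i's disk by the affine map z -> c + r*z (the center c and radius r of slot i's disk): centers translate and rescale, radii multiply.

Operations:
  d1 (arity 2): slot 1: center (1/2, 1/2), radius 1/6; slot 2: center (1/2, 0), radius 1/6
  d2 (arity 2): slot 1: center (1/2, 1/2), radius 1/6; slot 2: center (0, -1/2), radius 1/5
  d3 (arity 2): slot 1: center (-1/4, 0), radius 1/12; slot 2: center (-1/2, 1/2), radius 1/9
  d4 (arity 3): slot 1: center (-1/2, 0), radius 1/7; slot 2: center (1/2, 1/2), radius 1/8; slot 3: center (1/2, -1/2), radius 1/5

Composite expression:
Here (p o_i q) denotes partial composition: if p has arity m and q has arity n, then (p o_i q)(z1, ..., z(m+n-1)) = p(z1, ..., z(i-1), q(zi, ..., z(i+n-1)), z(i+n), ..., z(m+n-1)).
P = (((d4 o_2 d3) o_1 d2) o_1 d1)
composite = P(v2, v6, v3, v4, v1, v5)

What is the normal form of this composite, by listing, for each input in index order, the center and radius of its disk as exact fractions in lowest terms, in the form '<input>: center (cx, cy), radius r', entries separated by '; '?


v1: center (7/16, 9/16), radius 1/72; v2: center (-5/12, 1/12), radius 1/252; v3: center (-1/2, -1/14), radius 1/35; v4: center (15/32, 1/2), radius 1/96; v5: center (1/2, -1/2), radius 1/5; v6: center (-5/12, 1/14), radius 1/252

Below d4, radii multiply path by path; the v-disk centers shift.
input v2: composing its 3 substitution steps yields center (-5/12, 1/12), radius 1/252
input v6: composing its 3 substitution steps yields center (-5/12, 1/14), radius 1/252
input v3: composing its 2 substitution steps yields center (-1/2, -1/14), radius 1/35
input v4: composing its 2 substitution steps yields center (15/32, 1/2), radius 1/96
input v1: composing its 2 substitution steps yields center (7/16, 9/16), radius 1/72
input v5: composing its 1 substitution step yields center (1/2, -1/2), radius 1/5


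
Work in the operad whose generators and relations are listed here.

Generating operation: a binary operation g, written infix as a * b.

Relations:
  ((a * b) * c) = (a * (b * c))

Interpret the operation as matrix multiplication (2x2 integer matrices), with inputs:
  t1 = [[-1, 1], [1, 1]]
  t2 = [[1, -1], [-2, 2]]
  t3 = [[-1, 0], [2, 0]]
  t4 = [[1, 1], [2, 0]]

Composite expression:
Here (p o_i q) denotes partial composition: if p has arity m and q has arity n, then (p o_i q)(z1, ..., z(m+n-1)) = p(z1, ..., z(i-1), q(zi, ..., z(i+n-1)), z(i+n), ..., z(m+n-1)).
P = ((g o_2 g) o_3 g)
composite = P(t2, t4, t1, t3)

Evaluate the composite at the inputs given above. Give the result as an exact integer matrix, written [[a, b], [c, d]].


[[-2, 0], [4, 0]]

(t1 * t3) = [[3, 0], [1, 0]]
(t4 * (t1 * t3)) = [[4, 0], [6, 0]]
(t2 * (t4 * (t1 * t3))) = [[-2, 0], [4, 0]]


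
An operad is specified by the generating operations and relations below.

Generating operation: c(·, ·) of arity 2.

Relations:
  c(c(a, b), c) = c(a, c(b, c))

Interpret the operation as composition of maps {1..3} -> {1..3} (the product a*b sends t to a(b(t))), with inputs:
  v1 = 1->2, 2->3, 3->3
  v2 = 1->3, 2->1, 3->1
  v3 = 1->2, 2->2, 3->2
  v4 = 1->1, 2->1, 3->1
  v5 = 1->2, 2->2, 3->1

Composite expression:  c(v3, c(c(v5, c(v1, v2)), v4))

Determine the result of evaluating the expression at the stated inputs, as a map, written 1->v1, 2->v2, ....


1->2, 2->2, 3->2

c(v1, v2) = 1->3, 2->2, 3->2
c(v5, c(v1, v2)) = 1->1, 2->2, 3->2
c(c(v5, c(v1, v2)), v4) = 1->1, 2->1, 3->1
c(v3, c(c(v5, c(v1, v2)), v4)) = 1->2, 2->2, 3->2


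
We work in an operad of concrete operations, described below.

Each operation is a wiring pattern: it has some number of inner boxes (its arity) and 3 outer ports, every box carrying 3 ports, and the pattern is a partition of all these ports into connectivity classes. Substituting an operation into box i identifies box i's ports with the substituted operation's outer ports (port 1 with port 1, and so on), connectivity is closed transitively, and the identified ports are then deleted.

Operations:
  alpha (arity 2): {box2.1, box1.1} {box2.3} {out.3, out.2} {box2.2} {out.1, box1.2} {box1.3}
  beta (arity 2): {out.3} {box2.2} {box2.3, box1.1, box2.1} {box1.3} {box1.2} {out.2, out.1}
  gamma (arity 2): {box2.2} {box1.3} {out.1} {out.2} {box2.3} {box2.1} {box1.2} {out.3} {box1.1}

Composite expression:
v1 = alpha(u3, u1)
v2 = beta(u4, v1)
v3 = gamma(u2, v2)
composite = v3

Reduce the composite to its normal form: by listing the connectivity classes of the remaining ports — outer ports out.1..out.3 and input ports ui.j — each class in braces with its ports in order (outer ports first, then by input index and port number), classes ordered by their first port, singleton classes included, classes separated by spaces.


Two ports join when wires chain via gamma-identified ports.
through alpha, on inputs (u3, u1): {out.1, u3.2} {out.2, out.3} {u1.1, u3.1} {u1.2} {u1.3} {u3.3} (out.j = stage outer ports)
through beta, on inputs (u4, u3, u1): {out.1, out.2} {out.3} {u1.1, u3.1} {u1.2} {u1.3} {u3.2, u4.1} {u3.3} {u4.2} {u4.3} (out.j = stage outer ports)
through gamma, on inputs (u2, u4, u3, u1): {out.1} {out.2} {out.3} {u1.1, u3.1} {u1.2} {u1.3} {u2.1} {u2.2} {u2.3} {u3.2, u4.1} {u3.3} {u4.2} {u4.3} (out.j = stage outer ports)

{out.1} {out.2} {out.3} {u1.1, u3.1} {u1.2} {u1.3} {u2.1} {u2.2} {u2.3} {u3.2, u4.1} {u3.3} {u4.2} {u4.3}


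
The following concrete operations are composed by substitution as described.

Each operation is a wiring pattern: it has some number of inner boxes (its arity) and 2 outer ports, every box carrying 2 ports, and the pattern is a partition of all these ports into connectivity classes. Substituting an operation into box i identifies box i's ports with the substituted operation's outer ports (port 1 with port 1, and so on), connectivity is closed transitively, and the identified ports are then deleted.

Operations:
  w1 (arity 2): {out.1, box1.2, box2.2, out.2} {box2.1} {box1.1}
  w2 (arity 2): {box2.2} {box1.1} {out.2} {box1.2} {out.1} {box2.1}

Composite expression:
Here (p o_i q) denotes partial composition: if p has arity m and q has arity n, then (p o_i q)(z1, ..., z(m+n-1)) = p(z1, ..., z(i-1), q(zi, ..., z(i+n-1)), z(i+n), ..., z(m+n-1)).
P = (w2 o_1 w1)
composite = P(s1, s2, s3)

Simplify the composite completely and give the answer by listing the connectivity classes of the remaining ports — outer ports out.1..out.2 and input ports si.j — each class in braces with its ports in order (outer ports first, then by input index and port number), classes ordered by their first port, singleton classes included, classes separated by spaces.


Reachability decides: close wires over w2-identified ports.
through w1, on inputs (s1, s2): {out.1, out.2, s1.2, s2.2} {s1.1} {s2.1} (out.j = stage outer ports)
through w2, on inputs (s1, s2, s3): {out.1} {out.2} {s1.1} {s1.2, s2.2} {s2.1} {s3.1} {s3.2} (out.j = stage outer ports)

{out.1} {out.2} {s1.1} {s1.2, s2.2} {s2.1} {s3.1} {s3.2}


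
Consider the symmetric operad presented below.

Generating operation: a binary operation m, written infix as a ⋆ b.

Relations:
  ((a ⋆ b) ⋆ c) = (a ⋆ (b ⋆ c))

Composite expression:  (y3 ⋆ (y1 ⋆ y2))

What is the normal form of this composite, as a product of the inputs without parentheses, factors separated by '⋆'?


The m-tree's shape is irrelevant; the y-reading-order decides.
(y1 ⋆ y2) reduces to y1 ⋆ y2
(y3 ⋆ (y1 ⋆ y2)) reduces to y3 ⋆ y1 ⋆ y2

y3 ⋆ y1 ⋆ y2


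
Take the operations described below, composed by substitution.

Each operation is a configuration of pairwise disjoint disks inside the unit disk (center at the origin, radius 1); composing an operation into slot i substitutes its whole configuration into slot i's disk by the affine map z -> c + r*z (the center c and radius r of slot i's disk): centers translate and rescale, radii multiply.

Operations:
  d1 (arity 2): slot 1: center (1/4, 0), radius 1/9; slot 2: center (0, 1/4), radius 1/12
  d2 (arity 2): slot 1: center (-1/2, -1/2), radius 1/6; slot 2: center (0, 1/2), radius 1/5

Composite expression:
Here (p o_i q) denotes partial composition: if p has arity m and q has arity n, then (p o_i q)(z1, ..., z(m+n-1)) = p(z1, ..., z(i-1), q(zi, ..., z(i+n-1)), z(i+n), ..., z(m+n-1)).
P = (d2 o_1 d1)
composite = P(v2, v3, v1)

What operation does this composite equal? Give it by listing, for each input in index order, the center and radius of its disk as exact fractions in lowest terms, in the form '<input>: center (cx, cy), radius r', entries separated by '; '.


v1: center (0, 1/2), radius 1/5; v2: center (-11/24, -1/2), radius 1/54; v3: center (-1/2, -11/24), radius 1/72

Each v-disk chains the slot maps above it in d2; radii multiply.
v2 passes through 2 substitutions, ending at center (-11/24, -1/2), radius 1/54
v3 passes through 2 substitutions, ending at center (-1/2, -11/24), radius 1/72
v1 passes through 1 substitution, ending at center (0, 1/2), radius 1/5


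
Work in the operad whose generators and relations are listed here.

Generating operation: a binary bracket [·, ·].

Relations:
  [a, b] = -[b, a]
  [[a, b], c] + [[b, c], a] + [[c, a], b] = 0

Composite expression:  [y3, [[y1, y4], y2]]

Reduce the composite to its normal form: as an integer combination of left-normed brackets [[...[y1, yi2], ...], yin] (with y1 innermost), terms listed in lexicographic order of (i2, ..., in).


-[[[y1, y4], y2], y3]

Expand each bracket as ab - ba; the y1-initial words give the coefficients.
Composite bracket: [y3, [[y1, y4], y2]]
Expanding via [a, b] = ab - ba: 8 signed words (2^3 = 8).
Coefficients come from the y1-initial words:
  y1y4y2y3 (sign -1) contributes -[[[y1, y4], y2], y3]


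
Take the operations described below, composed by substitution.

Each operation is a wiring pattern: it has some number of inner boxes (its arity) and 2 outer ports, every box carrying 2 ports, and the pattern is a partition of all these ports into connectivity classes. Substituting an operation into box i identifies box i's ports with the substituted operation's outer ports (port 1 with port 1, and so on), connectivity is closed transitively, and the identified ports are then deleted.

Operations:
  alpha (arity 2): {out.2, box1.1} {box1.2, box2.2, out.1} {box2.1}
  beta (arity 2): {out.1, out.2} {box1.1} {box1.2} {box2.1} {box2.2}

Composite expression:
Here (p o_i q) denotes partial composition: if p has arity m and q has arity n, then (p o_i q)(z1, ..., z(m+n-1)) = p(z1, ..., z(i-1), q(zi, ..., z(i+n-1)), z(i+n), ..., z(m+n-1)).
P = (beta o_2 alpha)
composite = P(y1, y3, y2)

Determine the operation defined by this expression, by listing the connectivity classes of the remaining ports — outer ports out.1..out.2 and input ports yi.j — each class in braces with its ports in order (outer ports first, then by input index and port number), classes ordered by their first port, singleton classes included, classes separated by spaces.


{out.1, out.2} {y1.1} {y1.2} {y2.1} {y2.2, y3.2} {y3.1}

Substituting into beta glues patterns; closure does the rest.
composing alpha on (y3, y2), with out.j its own outer ports: {out.1, y2.2, y3.2} {out.2, y3.1} {y2.1}
composing beta on (y1, y3, y2), with out.j its own outer ports: {out.1, out.2} {y1.1} {y1.2} {y2.1} {y2.2, y3.2} {y3.1}


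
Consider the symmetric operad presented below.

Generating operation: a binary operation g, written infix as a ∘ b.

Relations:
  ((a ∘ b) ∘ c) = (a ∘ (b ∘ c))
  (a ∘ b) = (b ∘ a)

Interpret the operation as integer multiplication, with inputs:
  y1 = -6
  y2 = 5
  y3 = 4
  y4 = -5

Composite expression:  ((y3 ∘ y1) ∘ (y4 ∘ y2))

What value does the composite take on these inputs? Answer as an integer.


600

(y3 ∘ y1) = -24
(y4 ∘ y2) = -25
((y3 ∘ y1) ∘ (y4 ∘ y2)) = 600


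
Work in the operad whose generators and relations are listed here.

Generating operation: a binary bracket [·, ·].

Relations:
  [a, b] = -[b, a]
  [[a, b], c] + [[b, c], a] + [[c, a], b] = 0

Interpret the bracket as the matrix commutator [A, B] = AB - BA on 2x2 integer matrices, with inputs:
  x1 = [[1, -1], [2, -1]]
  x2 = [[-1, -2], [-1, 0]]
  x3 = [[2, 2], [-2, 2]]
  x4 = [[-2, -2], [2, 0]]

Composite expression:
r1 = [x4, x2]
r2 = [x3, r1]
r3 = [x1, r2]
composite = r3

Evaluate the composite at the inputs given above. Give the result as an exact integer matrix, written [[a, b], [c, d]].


[[72, -56], [32, -72]]

[x4, x2] = [[6, 2], [-4, -6]]
[x3, [x4, x2]] = [[-4, -24], [-24, 4]]
[x1, [x3, [x4, x2]]] = [[72, -56], [32, -72]]


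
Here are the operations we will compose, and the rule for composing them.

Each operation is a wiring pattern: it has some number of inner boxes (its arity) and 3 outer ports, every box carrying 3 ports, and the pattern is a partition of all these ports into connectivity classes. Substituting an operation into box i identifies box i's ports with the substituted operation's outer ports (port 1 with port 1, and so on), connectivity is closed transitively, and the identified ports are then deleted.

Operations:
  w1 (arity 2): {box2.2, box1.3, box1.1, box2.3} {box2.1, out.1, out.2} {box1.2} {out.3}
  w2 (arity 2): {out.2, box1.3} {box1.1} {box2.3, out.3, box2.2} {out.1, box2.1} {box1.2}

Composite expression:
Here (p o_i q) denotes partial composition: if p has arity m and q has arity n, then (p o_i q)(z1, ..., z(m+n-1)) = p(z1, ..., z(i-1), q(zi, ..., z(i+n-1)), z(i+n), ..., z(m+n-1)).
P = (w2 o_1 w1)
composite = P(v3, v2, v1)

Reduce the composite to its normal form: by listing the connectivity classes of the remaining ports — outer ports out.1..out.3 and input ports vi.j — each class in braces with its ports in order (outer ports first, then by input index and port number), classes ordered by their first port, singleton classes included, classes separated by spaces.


Substituting into w2 glues patterns; closure does the rest.
after w1, the pattern on (v3, v2) reads {out.1, out.2, v2.1} {out.3} {v2.2, v2.3, v3.1, v3.3} {v3.2} (out.j = its outer ports)
after w2, the pattern on (v3, v2, v1) reads {out.1, v1.1} {out.2} {out.3, v1.2, v1.3} {v2.1} {v2.2, v2.3, v3.1, v3.3} {v3.2} (out.j = its outer ports)

{out.1, v1.1} {out.2} {out.3, v1.2, v1.3} {v2.1} {v2.2, v2.3, v3.1, v3.3} {v3.2}


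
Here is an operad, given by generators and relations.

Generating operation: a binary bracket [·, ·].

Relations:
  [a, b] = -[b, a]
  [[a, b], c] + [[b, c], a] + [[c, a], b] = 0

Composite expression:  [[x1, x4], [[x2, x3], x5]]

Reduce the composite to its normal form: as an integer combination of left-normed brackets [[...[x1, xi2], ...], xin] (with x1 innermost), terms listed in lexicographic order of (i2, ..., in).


[[[[x1, x4], x2], x3], x5] - [[[[x1, x4], x3], x2], x5] - [[[[x1, x4], x5], x2], x3] + [[[[x1, x4], x5], x3], x2]


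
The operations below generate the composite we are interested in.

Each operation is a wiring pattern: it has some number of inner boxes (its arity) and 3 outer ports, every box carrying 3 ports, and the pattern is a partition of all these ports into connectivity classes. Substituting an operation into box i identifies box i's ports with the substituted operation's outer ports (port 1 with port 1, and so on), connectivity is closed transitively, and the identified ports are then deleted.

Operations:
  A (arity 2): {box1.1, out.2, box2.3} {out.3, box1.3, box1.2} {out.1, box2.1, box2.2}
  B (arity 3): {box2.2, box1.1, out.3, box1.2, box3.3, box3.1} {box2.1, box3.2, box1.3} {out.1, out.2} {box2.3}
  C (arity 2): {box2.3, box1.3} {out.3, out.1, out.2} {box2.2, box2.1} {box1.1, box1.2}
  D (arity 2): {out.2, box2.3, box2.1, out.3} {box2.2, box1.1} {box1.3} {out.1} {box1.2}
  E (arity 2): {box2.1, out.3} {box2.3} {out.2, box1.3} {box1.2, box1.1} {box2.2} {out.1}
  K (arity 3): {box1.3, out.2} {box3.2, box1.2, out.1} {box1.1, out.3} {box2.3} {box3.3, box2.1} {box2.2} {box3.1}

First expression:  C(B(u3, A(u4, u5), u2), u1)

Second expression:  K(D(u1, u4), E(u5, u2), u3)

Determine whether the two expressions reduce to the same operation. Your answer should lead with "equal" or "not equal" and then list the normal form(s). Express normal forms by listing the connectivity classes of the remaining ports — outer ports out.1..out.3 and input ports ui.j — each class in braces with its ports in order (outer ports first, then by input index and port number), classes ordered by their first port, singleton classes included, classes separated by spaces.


not equal — first {out.1, out.2, out.3} {u1.1, u1.2} {u1.3, u2.1, u2.3, u3.1, u3.2, u4.1, u5.3} {u2.2, u3.3, u5.1, u5.2} {u4.2, u4.3}, second {out.1, out.2, u3.2, u4.1, u4.3} {out.3} {u1.1, u4.2} {u1.2} {u1.3} {u2.1} {u2.2} {u2.3} {u3.1} {u3.3} {u5.1, u5.2} {u5.3}

In normal form, the first expression is {out.1, out.2, out.3} {u1.1, u1.2} {u1.3, u2.1, u2.3, u3.1, u3.2, u4.1, u5.3} {u2.2, u3.3, u5.1, u5.2} {u4.2, u4.3}
In normal form, the second expression is {out.1, out.2, u3.2, u4.1, u4.3} {out.3} {u1.1, u4.2} {u1.2} {u1.3} {u2.1} {u2.2} {u2.3} {u3.1} {u3.3} {u5.1, u5.2} {u5.3}
They disagree, so not equal.


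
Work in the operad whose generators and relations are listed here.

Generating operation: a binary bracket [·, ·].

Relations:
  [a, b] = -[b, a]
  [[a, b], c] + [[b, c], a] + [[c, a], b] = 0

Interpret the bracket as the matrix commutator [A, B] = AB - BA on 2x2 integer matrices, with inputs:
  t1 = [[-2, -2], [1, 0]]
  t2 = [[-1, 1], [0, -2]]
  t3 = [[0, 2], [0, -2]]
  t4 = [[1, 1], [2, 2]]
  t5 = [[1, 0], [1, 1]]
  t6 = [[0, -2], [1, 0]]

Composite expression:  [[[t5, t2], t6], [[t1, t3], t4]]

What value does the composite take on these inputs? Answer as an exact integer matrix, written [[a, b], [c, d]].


[[32, 0], [-32, -32]]

[t5, t2] = [[-1, 0], [1, 1]]
[[t5, t2], t6] = [[2, 4], [2, -2]]
[t1, t3] = [[-2, 0], [2, 2]]
[[t1, t3], t4] = [[-2, -4], [6, 2]]
[[[t5, t2], t6], [[t1, t3], t4]] = [[32, 0], [-32, -32]]


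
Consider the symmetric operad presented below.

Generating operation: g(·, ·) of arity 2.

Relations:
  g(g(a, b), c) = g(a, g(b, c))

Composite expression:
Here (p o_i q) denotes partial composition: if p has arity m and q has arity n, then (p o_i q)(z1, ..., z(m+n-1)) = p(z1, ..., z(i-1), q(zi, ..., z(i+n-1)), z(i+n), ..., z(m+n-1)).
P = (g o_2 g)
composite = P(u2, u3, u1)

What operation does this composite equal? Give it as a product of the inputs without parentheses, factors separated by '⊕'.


u2 ⊕ u3 ⊕ u1


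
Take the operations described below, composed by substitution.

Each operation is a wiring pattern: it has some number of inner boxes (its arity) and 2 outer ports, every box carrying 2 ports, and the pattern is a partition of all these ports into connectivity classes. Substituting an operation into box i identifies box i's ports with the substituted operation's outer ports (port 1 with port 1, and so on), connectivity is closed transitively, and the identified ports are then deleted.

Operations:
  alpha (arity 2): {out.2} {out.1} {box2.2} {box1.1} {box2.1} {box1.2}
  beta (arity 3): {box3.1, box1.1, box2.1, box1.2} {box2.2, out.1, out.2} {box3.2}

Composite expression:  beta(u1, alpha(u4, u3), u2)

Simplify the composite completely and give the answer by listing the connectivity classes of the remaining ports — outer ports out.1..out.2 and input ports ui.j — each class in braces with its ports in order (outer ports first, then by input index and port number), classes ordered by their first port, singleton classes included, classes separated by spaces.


{out.1, out.2} {u1.1, u1.2, u2.1} {u2.2} {u3.1} {u3.2} {u4.1} {u4.2}

After gluing at beta, chains via deleted ports link the u-ports.
after alpha, the pattern on (u4, u3) reads {out.1} {out.2} {u3.1} {u3.2} {u4.1} {u4.2} (out.j = its outer ports)
after beta, the pattern on (u1, u4, u3, u2) reads {out.1, out.2} {u1.1, u1.2, u2.1} {u2.2} {u3.1} {u3.2} {u4.1} {u4.2} (out.j = its outer ports)
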